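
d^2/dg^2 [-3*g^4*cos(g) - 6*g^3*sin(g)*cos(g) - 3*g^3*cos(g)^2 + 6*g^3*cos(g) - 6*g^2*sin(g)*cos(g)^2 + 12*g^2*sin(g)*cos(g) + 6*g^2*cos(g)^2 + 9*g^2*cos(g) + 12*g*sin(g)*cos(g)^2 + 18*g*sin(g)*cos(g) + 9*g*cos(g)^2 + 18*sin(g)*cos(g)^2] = 3*g^4*cos(g) + 24*g^3*sin(g) + 12*g^3*sin(2*g) - 6*g^3*cos(g) + 6*g^3*cos(2*g) - 69*g^2*sin(g)/2 - 6*g^2*sin(2*g) + 27*g^2*sin(3*g)/2 - 45*g^2*cos(g) - 48*g^2*cos(2*g) - 39*g*sin(g) - 78*g*sin(2*g) - 27*g*sin(3*g) + 30*g*cos(g) + 21*g*cos(2*g) - 18*g*cos(3*g) - 9*g - 15*sin(g)/2 - 6*sin(2*g) - 87*sin(3*g)/2 + 24*cos(g) + 42*cos(2*g) + 18*cos(3*g) + 6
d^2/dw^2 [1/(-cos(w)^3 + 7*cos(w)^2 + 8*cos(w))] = ((sin(w)^2 + 7*cos(w) + 7)*(29*cos(w) + 56*cos(2*w) - 9*cos(3*w))*cos(w)/4 + 2*(-3*cos(w)^2 + 14*cos(w) + 8)^2*sin(w)^2)/((sin(w)^2 + 7*cos(w) + 7)^3*cos(w)^3)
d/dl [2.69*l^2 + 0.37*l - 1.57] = 5.38*l + 0.37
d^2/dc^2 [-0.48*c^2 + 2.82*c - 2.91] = -0.960000000000000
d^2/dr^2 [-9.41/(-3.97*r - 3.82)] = 296.620138/(3.97*r + 3.82)^3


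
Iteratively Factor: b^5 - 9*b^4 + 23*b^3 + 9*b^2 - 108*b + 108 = (b - 3)*(b^4 - 6*b^3 + 5*b^2 + 24*b - 36) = (b - 3)^2*(b^3 - 3*b^2 - 4*b + 12) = (b - 3)^2*(b + 2)*(b^2 - 5*b + 6) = (b - 3)^2*(b - 2)*(b + 2)*(b - 3)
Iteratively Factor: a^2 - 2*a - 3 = (a + 1)*(a - 3)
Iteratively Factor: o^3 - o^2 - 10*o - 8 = (o + 2)*(o^2 - 3*o - 4) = (o - 4)*(o + 2)*(o + 1)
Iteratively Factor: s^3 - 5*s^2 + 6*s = (s - 3)*(s^2 - 2*s) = (s - 3)*(s - 2)*(s)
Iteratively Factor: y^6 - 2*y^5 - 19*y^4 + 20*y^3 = (y)*(y^5 - 2*y^4 - 19*y^3 + 20*y^2) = y^2*(y^4 - 2*y^3 - 19*y^2 + 20*y) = y^2*(y + 4)*(y^3 - 6*y^2 + 5*y) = y^2*(y - 1)*(y + 4)*(y^2 - 5*y) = y^2*(y - 5)*(y - 1)*(y + 4)*(y)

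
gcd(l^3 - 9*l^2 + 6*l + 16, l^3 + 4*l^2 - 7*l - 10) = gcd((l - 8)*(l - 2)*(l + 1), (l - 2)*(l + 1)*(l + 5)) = l^2 - l - 2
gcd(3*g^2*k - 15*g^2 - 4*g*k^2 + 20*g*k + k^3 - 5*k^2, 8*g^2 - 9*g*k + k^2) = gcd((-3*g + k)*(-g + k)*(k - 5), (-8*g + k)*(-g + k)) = g - k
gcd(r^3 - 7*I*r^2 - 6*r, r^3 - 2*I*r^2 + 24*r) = r^2 - 6*I*r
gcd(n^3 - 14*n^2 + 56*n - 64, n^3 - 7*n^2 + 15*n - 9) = 1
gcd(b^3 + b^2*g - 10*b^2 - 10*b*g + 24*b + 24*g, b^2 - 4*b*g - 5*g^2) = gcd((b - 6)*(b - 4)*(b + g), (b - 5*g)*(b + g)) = b + g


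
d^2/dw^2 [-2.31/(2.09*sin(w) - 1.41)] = (10.090311*sin(w)^2 + 6.807339*sin(w) - 20.180622)/(2.09*sin(w) - 1.41)^3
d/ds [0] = 0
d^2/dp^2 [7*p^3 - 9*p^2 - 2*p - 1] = 42*p - 18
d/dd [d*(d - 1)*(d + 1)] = 3*d^2 - 1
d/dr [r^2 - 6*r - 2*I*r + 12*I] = 2*r - 6 - 2*I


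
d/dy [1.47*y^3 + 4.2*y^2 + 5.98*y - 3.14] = 4.41*y^2 + 8.4*y + 5.98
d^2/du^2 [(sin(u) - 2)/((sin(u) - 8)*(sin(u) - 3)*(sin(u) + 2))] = (-4*sin(u)^7 + 45*sin(u)^6 - 265*sin(u)^5 + 1184*sin(u)^4 - 3118*sin(u)^3 + 1988*sin(u)^2 + 888*sin(u) - 1936)/((sin(u) - 8)^3*(sin(u) - 3)^3*(sin(u) + 2)^3)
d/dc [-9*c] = -9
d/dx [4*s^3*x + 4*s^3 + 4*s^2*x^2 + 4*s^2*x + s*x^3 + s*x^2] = s*(4*s^2 + 8*s*x + 4*s + 3*x^2 + 2*x)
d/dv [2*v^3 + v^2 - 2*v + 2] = 6*v^2 + 2*v - 2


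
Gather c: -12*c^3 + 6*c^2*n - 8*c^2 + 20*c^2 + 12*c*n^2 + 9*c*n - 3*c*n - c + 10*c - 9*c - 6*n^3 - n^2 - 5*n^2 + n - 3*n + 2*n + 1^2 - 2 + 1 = -12*c^3 + c^2*(6*n + 12) + c*(12*n^2 + 6*n) - 6*n^3 - 6*n^2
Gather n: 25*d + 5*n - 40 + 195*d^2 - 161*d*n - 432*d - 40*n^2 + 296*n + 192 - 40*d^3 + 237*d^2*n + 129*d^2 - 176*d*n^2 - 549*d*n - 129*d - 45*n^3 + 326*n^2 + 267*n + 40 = -40*d^3 + 324*d^2 - 536*d - 45*n^3 + n^2*(286 - 176*d) + n*(237*d^2 - 710*d + 568) + 192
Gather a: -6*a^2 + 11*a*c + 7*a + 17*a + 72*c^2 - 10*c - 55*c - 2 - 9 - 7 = -6*a^2 + a*(11*c + 24) + 72*c^2 - 65*c - 18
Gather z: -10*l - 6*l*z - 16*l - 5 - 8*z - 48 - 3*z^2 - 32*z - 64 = -26*l - 3*z^2 + z*(-6*l - 40) - 117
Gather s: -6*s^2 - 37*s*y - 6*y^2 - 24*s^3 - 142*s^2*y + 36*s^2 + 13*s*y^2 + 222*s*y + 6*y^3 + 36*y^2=-24*s^3 + s^2*(30 - 142*y) + s*(13*y^2 + 185*y) + 6*y^3 + 30*y^2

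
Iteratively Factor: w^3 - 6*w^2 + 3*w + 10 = (w + 1)*(w^2 - 7*w + 10) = (w - 2)*(w + 1)*(w - 5)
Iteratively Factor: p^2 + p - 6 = (p + 3)*(p - 2)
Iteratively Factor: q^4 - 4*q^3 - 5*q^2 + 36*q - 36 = (q - 2)*(q^3 - 2*q^2 - 9*q + 18) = (q - 3)*(q - 2)*(q^2 + q - 6) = (q - 3)*(q - 2)*(q + 3)*(q - 2)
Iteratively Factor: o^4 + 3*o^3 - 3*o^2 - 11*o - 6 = (o + 1)*(o^3 + 2*o^2 - 5*o - 6) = (o + 1)^2*(o^2 + o - 6) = (o + 1)^2*(o + 3)*(o - 2)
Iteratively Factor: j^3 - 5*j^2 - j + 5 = (j - 1)*(j^2 - 4*j - 5) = (j - 5)*(j - 1)*(j + 1)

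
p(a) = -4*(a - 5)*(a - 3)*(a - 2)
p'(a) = -4*(a - 5)*(a - 3) - 4*(a - 5)*(a - 2) - 4*(a - 3)*(a - 2)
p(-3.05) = 983.79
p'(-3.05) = -479.63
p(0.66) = 54.43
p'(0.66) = -76.43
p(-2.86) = 895.40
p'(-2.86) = -450.96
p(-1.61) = 440.02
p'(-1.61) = -283.91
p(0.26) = 90.39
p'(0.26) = -104.01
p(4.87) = 2.79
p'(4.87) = -19.00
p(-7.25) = 4645.81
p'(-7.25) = -1334.75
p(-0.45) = 184.26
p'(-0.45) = -162.43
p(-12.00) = 14280.00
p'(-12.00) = -2812.00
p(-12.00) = 14280.00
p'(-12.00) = -2812.00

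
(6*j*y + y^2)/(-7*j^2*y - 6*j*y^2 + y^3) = (6*j + y)/(-7*j^2 - 6*j*y + y^2)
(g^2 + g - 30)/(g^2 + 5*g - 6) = (g - 5)/(g - 1)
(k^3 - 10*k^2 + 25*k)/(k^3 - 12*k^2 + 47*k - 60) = k*(k - 5)/(k^2 - 7*k + 12)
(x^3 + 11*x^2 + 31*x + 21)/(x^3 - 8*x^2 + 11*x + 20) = (x^2 + 10*x + 21)/(x^2 - 9*x + 20)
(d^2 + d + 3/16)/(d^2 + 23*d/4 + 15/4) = (d + 1/4)/(d + 5)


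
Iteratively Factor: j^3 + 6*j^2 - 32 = (j + 4)*(j^2 + 2*j - 8) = (j + 4)^2*(j - 2)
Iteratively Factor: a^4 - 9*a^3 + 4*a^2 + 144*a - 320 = (a - 4)*(a^3 - 5*a^2 - 16*a + 80) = (a - 5)*(a - 4)*(a^2 - 16) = (a - 5)*(a - 4)^2*(a + 4)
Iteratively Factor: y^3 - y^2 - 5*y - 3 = (y + 1)*(y^2 - 2*y - 3) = (y + 1)^2*(y - 3)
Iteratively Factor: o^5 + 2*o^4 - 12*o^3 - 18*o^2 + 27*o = (o + 3)*(o^4 - o^3 - 9*o^2 + 9*o) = (o + 3)^2*(o^3 - 4*o^2 + 3*o) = o*(o + 3)^2*(o^2 - 4*o + 3) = o*(o - 1)*(o + 3)^2*(o - 3)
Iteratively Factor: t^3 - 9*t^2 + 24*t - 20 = (t - 2)*(t^2 - 7*t + 10) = (t - 5)*(t - 2)*(t - 2)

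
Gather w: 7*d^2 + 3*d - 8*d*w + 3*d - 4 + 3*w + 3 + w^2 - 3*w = 7*d^2 - 8*d*w + 6*d + w^2 - 1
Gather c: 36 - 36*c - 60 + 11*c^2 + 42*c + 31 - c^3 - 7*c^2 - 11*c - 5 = -c^3 + 4*c^2 - 5*c + 2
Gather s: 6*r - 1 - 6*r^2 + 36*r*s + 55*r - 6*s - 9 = -6*r^2 + 61*r + s*(36*r - 6) - 10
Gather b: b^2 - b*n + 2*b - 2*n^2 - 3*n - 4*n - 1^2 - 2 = b^2 + b*(2 - n) - 2*n^2 - 7*n - 3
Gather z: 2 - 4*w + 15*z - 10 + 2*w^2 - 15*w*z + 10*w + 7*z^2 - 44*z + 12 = 2*w^2 + 6*w + 7*z^2 + z*(-15*w - 29) + 4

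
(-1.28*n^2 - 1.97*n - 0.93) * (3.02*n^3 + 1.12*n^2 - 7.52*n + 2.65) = -3.8656*n^5 - 7.383*n^4 + 4.6106*n^3 + 10.3808*n^2 + 1.7731*n - 2.4645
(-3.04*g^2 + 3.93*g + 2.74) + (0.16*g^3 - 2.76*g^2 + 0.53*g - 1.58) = 0.16*g^3 - 5.8*g^2 + 4.46*g + 1.16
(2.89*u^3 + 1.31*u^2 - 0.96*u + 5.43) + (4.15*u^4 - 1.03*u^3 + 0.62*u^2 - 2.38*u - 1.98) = 4.15*u^4 + 1.86*u^3 + 1.93*u^2 - 3.34*u + 3.45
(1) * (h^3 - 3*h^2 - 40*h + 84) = h^3 - 3*h^2 - 40*h + 84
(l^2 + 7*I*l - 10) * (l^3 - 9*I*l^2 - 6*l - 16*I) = l^5 - 2*I*l^4 + 47*l^3 + 32*I*l^2 + 172*l + 160*I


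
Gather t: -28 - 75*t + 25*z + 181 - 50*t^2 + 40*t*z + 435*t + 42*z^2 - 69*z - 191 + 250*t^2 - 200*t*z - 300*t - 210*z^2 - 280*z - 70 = 200*t^2 + t*(60 - 160*z) - 168*z^2 - 324*z - 108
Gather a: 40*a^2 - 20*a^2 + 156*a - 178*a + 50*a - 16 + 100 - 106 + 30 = 20*a^2 + 28*a + 8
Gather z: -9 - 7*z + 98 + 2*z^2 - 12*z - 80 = 2*z^2 - 19*z + 9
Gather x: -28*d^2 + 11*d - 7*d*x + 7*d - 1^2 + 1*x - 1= -28*d^2 + 18*d + x*(1 - 7*d) - 2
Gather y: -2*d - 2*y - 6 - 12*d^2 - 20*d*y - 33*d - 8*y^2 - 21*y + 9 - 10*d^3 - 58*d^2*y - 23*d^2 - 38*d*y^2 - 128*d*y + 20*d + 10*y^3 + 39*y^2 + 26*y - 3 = -10*d^3 - 35*d^2 - 15*d + 10*y^3 + y^2*(31 - 38*d) + y*(-58*d^2 - 148*d + 3)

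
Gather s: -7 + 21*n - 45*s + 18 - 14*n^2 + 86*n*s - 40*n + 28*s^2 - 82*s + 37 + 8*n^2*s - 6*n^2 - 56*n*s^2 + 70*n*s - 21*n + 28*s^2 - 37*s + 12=-20*n^2 - 40*n + s^2*(56 - 56*n) + s*(8*n^2 + 156*n - 164) + 60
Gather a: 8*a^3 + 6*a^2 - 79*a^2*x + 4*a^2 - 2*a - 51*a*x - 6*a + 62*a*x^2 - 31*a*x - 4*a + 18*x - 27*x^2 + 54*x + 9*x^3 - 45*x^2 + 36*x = 8*a^3 + a^2*(10 - 79*x) + a*(62*x^2 - 82*x - 12) + 9*x^3 - 72*x^2 + 108*x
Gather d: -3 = -3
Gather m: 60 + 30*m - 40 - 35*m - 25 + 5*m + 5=0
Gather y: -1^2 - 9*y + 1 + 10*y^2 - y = 10*y^2 - 10*y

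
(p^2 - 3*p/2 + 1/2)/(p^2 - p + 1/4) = 2*(p - 1)/(2*p - 1)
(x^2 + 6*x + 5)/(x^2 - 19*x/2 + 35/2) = 2*(x^2 + 6*x + 5)/(2*x^2 - 19*x + 35)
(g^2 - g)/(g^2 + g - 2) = g/(g + 2)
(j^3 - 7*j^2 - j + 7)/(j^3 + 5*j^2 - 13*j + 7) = (j^2 - 6*j - 7)/(j^2 + 6*j - 7)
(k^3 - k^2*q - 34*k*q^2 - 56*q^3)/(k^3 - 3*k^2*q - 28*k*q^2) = (k + 2*q)/k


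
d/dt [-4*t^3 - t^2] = 2*t*(-6*t - 1)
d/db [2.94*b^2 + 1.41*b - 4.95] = 5.88*b + 1.41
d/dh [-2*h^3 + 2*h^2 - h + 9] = -6*h^2 + 4*h - 1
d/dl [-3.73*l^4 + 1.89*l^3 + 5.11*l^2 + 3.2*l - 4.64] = -14.92*l^3 + 5.67*l^2 + 10.22*l + 3.2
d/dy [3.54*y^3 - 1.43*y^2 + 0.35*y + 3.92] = 10.62*y^2 - 2.86*y + 0.35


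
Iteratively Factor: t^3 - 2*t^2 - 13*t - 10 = (t + 2)*(t^2 - 4*t - 5) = (t + 1)*(t + 2)*(t - 5)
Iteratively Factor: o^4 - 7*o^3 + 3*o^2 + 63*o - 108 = (o - 3)*(o^3 - 4*o^2 - 9*o + 36) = (o - 3)^2*(o^2 - o - 12) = (o - 4)*(o - 3)^2*(o + 3)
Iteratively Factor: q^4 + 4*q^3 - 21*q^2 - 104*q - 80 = (q + 1)*(q^3 + 3*q^2 - 24*q - 80) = (q + 1)*(q + 4)*(q^2 - q - 20) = (q - 5)*(q + 1)*(q + 4)*(q + 4)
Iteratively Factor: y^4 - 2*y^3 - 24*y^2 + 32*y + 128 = (y + 2)*(y^3 - 4*y^2 - 16*y + 64) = (y + 2)*(y + 4)*(y^2 - 8*y + 16) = (y - 4)*(y + 2)*(y + 4)*(y - 4)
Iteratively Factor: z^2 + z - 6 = (z + 3)*(z - 2)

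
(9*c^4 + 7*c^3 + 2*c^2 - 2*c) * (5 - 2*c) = -18*c^5 + 31*c^4 + 31*c^3 + 14*c^2 - 10*c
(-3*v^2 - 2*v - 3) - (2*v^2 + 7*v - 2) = -5*v^2 - 9*v - 1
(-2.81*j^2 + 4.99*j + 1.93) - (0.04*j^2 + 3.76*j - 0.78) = -2.85*j^2 + 1.23*j + 2.71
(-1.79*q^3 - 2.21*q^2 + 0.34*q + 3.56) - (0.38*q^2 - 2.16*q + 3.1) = -1.79*q^3 - 2.59*q^2 + 2.5*q + 0.46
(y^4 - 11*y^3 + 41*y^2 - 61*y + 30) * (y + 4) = y^5 - 7*y^4 - 3*y^3 + 103*y^2 - 214*y + 120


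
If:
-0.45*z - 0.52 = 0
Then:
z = -1.16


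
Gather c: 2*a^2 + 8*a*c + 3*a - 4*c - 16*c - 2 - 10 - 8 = 2*a^2 + 3*a + c*(8*a - 20) - 20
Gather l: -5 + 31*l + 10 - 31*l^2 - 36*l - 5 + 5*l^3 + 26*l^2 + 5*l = 5*l^3 - 5*l^2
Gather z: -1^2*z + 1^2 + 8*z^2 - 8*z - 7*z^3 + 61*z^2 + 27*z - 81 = -7*z^3 + 69*z^2 + 18*z - 80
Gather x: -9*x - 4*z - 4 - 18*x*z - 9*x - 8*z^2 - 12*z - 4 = x*(-18*z - 18) - 8*z^2 - 16*z - 8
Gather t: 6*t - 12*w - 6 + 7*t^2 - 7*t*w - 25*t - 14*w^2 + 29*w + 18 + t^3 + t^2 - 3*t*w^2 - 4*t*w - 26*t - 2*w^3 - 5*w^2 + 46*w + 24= t^3 + 8*t^2 + t*(-3*w^2 - 11*w - 45) - 2*w^3 - 19*w^2 + 63*w + 36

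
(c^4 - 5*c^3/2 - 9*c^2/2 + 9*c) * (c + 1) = c^5 - 3*c^4/2 - 7*c^3 + 9*c^2/2 + 9*c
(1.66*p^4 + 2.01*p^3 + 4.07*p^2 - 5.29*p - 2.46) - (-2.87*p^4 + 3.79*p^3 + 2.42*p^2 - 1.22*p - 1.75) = 4.53*p^4 - 1.78*p^3 + 1.65*p^2 - 4.07*p - 0.71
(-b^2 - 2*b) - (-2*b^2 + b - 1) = b^2 - 3*b + 1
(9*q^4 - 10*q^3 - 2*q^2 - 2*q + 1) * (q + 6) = 9*q^5 + 44*q^4 - 62*q^3 - 14*q^2 - 11*q + 6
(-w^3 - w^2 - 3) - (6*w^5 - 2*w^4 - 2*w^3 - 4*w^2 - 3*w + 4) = -6*w^5 + 2*w^4 + w^3 + 3*w^2 + 3*w - 7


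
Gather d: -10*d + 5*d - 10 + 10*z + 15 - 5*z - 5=-5*d + 5*z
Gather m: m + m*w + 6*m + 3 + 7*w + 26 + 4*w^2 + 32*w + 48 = m*(w + 7) + 4*w^2 + 39*w + 77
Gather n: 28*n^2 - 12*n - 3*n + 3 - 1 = 28*n^2 - 15*n + 2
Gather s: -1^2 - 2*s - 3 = -2*s - 4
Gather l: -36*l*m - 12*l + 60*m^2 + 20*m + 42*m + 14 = l*(-36*m - 12) + 60*m^2 + 62*m + 14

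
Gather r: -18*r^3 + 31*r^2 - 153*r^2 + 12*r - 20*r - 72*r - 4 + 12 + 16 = -18*r^3 - 122*r^2 - 80*r + 24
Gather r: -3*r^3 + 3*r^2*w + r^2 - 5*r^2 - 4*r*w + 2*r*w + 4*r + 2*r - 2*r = -3*r^3 + r^2*(3*w - 4) + r*(4 - 2*w)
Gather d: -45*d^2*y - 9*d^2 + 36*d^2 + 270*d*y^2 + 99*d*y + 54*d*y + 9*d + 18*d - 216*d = d^2*(27 - 45*y) + d*(270*y^2 + 153*y - 189)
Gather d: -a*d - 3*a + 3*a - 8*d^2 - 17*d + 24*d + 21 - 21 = -8*d^2 + d*(7 - a)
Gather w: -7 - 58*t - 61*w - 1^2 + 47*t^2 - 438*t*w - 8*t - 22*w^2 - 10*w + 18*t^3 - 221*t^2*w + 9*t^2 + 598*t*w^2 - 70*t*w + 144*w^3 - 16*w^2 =18*t^3 + 56*t^2 - 66*t + 144*w^3 + w^2*(598*t - 38) + w*(-221*t^2 - 508*t - 71) - 8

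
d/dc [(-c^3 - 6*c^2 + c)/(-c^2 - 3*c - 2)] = (c^4 + 6*c^3 + 25*c^2 + 24*c - 2)/(c^4 + 6*c^3 + 13*c^2 + 12*c + 4)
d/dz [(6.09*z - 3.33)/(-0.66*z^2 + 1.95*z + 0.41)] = (4.0194*z^2 - 4.3956*z + 8.9904)/(0.4356*z^4 - 2.574*z^3 + 3.2613*z^2 + 1.599*z + 0.1681)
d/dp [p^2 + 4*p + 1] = 2*p + 4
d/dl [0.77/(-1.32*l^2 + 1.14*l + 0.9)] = (2.0328*l - 0.8778)/(-1.32*l^2 + 1.14*l + 0.9)^2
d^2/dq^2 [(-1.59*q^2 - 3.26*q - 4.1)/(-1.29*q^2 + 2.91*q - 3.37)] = (3.5527136788005e-15*q^4 + 22.787334*q^3 - 0.536382000000007*q^2 - 177.379128*q + 133.845186)/(2.146689*q^6 - 14.527593*q^5 + 49.595598*q^4 - 100.546029*q^3 + 129.563694*q^2 - 99.145737*q + 38.272753)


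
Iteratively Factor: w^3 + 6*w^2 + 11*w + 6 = (w + 3)*(w^2 + 3*w + 2) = (w + 2)*(w + 3)*(w + 1)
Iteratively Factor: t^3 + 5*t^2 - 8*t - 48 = (t - 3)*(t^2 + 8*t + 16) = (t - 3)*(t + 4)*(t + 4)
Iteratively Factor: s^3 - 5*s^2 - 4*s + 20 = (s - 2)*(s^2 - 3*s - 10) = (s - 5)*(s - 2)*(s + 2)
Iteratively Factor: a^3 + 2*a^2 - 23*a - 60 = (a + 4)*(a^2 - 2*a - 15) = (a + 3)*(a + 4)*(a - 5)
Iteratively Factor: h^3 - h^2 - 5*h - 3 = (h + 1)*(h^2 - 2*h - 3) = (h - 3)*(h + 1)*(h + 1)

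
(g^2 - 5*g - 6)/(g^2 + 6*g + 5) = (g - 6)/(g + 5)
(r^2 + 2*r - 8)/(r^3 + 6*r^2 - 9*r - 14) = (r + 4)/(r^2 + 8*r + 7)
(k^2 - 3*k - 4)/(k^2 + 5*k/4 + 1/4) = 4*(k - 4)/(4*k + 1)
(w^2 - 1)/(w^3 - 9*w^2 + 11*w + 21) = (w - 1)/(w^2 - 10*w + 21)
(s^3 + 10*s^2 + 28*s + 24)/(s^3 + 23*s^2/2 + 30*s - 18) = 2*(s^2 + 4*s + 4)/(2*s^2 + 11*s - 6)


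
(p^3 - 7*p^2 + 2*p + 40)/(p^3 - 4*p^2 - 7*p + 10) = (p - 4)/(p - 1)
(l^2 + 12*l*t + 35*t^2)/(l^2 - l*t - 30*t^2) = (-l - 7*t)/(-l + 6*t)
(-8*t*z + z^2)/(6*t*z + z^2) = (-8*t + z)/(6*t + z)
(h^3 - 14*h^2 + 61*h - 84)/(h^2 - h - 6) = (h^2 - 11*h + 28)/(h + 2)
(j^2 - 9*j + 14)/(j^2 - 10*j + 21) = (j - 2)/(j - 3)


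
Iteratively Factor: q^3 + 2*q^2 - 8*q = (q - 2)*(q^2 + 4*q) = (q - 2)*(q + 4)*(q)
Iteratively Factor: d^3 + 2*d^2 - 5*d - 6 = (d + 1)*(d^2 + d - 6) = (d - 2)*(d + 1)*(d + 3)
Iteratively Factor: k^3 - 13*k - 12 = (k + 3)*(k^2 - 3*k - 4) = (k + 1)*(k + 3)*(k - 4)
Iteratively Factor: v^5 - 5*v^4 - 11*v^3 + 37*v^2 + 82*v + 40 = (v + 2)*(v^4 - 7*v^3 + 3*v^2 + 31*v + 20) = (v - 5)*(v + 2)*(v^3 - 2*v^2 - 7*v - 4) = (v - 5)*(v + 1)*(v + 2)*(v^2 - 3*v - 4) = (v - 5)*(v + 1)^2*(v + 2)*(v - 4)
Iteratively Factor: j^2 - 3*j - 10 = (j - 5)*(j + 2)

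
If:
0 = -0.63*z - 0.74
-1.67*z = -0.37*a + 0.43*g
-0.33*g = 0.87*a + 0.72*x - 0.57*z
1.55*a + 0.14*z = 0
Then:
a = 0.11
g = 4.65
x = -3.19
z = -1.17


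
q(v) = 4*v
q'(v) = 4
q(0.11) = 0.44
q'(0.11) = 4.00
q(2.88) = 11.52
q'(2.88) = 4.00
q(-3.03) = -12.12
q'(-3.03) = 4.00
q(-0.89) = -3.56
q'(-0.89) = 4.00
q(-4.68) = -18.72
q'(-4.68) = 4.00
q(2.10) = 8.40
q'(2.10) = 4.00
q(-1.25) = -5.00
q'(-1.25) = 4.00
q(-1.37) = -5.48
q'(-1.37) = 4.00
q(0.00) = 0.00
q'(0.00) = 4.00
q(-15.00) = -60.00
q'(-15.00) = 4.00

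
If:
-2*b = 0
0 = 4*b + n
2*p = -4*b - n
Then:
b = 0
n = 0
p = 0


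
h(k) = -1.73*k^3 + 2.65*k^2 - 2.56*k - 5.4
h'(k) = -5.19*k^2 + 5.3*k - 2.56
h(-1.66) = 14.07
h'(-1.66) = -25.66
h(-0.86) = -0.14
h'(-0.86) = -10.96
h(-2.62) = 50.61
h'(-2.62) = -52.07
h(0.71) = -6.50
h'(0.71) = -1.41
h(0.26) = -5.92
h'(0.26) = -1.53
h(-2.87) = 64.67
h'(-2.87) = -60.52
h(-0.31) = -4.30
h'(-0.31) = -4.70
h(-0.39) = -3.90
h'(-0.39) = -5.42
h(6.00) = -299.04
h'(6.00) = -157.60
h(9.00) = -1074.96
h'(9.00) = -375.25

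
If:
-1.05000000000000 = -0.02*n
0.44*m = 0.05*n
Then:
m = 5.97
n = 52.50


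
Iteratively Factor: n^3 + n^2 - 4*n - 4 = (n - 2)*(n^2 + 3*n + 2) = (n - 2)*(n + 2)*(n + 1)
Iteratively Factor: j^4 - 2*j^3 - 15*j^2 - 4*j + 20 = (j + 2)*(j^3 - 4*j^2 - 7*j + 10) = (j - 5)*(j + 2)*(j^2 + j - 2) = (j - 5)*(j - 1)*(j + 2)*(j + 2)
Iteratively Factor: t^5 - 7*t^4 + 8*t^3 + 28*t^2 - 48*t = (t - 2)*(t^4 - 5*t^3 - 2*t^2 + 24*t) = (t - 3)*(t - 2)*(t^3 - 2*t^2 - 8*t) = t*(t - 3)*(t - 2)*(t^2 - 2*t - 8) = t*(t - 4)*(t - 3)*(t - 2)*(t + 2)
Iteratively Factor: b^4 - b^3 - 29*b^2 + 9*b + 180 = (b - 3)*(b^3 + 2*b^2 - 23*b - 60) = (b - 5)*(b - 3)*(b^2 + 7*b + 12) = (b - 5)*(b - 3)*(b + 4)*(b + 3)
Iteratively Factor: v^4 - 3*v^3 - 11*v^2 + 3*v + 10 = (v + 1)*(v^3 - 4*v^2 - 7*v + 10) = (v - 5)*(v + 1)*(v^2 + v - 2) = (v - 5)*(v - 1)*(v + 1)*(v + 2)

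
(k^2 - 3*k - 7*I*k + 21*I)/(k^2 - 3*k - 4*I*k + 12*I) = (k - 7*I)/(k - 4*I)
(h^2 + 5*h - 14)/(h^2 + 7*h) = (h - 2)/h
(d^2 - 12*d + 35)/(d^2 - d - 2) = (-d^2 + 12*d - 35)/(-d^2 + d + 2)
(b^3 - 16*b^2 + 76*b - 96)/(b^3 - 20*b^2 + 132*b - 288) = (b - 2)/(b - 6)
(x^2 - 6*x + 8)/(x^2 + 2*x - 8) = (x - 4)/(x + 4)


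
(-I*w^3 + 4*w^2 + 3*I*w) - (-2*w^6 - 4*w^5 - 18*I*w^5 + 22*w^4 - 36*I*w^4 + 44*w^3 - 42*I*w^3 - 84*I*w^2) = 2*w^6 + 4*w^5 + 18*I*w^5 - 22*w^4 + 36*I*w^4 - 44*w^3 + 41*I*w^3 + 4*w^2 + 84*I*w^2 + 3*I*w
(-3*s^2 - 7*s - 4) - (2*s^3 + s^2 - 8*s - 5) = -2*s^3 - 4*s^2 + s + 1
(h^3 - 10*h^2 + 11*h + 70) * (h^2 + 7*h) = h^5 - 3*h^4 - 59*h^3 + 147*h^2 + 490*h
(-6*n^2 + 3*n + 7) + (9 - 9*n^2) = -15*n^2 + 3*n + 16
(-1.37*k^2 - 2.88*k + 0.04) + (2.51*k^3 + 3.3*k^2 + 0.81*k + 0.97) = 2.51*k^3 + 1.93*k^2 - 2.07*k + 1.01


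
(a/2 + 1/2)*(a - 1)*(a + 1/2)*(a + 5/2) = a^4/2 + 3*a^3/2 + a^2/8 - 3*a/2 - 5/8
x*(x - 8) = x^2 - 8*x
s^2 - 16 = (s - 4)*(s + 4)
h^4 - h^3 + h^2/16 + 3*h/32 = h*(h - 3/4)*(h - 1/2)*(h + 1/4)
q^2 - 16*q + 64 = (q - 8)^2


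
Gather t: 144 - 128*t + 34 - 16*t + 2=180 - 144*t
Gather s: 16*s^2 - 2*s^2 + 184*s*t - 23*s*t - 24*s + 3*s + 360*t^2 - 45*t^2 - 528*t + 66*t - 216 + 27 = 14*s^2 + s*(161*t - 21) + 315*t^2 - 462*t - 189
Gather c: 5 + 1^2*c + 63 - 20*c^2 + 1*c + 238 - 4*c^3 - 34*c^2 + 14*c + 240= -4*c^3 - 54*c^2 + 16*c + 546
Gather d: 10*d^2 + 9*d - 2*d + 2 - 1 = 10*d^2 + 7*d + 1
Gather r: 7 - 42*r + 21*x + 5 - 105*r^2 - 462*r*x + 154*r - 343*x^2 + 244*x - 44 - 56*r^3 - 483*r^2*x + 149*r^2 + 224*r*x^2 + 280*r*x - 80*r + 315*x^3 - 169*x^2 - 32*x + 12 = -56*r^3 + r^2*(44 - 483*x) + r*(224*x^2 - 182*x + 32) + 315*x^3 - 512*x^2 + 233*x - 20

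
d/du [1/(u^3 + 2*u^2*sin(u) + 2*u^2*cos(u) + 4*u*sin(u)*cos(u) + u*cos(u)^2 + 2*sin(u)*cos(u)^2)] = (-2*sqrt(2)*u^2*cos(u + pi/4) - 3*u^2 + u*sin(2*u) - 4*sqrt(2)*u*sin(u + pi/4) - 4*u*cos(2*u) - 2*sin(2*u) - cos(u)/2 - cos(2*u)/2 - 3*cos(3*u)/2 - 1/2)/((u + 2*sin(u))^2*(u + cos(u))^4)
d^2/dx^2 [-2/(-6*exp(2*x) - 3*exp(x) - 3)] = 2*(2*(4*exp(x) + 1)^2*exp(x) - (8*exp(x) + 1)*(2*exp(2*x) + exp(x) + 1))*exp(x)/(3*(2*exp(2*x) + exp(x) + 1)^3)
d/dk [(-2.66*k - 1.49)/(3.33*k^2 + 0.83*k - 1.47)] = (8.8578*k^2 + 9.9234*k + 5.1469)/(11.0889*k^4 + 5.5278*k^3 - 9.1013*k^2 - 2.4402*k + 2.1609)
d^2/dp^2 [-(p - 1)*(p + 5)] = -2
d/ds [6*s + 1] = 6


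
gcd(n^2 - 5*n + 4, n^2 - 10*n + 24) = n - 4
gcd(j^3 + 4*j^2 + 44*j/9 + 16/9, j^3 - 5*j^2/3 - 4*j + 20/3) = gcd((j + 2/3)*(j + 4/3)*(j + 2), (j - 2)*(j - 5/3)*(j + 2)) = j + 2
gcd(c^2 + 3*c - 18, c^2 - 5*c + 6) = c - 3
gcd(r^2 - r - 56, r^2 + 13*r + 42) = r + 7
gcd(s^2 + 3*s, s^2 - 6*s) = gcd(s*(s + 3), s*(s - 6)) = s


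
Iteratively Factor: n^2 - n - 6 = (n + 2)*(n - 3)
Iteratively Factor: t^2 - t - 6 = (t + 2)*(t - 3)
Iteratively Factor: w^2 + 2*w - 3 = (w - 1)*(w + 3)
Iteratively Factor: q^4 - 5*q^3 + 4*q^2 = (q)*(q^3 - 5*q^2 + 4*q) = q^2*(q^2 - 5*q + 4) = q^2*(q - 4)*(q - 1)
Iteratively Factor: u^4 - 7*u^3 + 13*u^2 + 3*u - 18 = (u + 1)*(u^3 - 8*u^2 + 21*u - 18) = (u - 2)*(u + 1)*(u^2 - 6*u + 9) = (u - 3)*(u - 2)*(u + 1)*(u - 3)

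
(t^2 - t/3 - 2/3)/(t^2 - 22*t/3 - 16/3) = (t - 1)/(t - 8)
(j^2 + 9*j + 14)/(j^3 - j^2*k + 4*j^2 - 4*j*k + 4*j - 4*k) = (j + 7)/(j^2 - j*k + 2*j - 2*k)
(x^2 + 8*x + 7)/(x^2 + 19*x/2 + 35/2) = 2*(x + 1)/(2*x + 5)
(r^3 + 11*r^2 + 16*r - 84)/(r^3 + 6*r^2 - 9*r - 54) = (r^2 + 5*r - 14)/(r^2 - 9)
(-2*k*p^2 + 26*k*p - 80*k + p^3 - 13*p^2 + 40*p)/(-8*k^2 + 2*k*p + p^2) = (p^2 - 13*p + 40)/(4*k + p)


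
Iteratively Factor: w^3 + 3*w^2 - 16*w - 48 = (w - 4)*(w^2 + 7*w + 12) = (w - 4)*(w + 4)*(w + 3)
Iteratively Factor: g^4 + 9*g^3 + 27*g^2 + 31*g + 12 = (g + 1)*(g^3 + 8*g^2 + 19*g + 12) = (g + 1)*(g + 3)*(g^2 + 5*g + 4) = (g + 1)^2*(g + 3)*(g + 4)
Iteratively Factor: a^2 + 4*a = (a + 4)*(a)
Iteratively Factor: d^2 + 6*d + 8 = (d + 4)*(d + 2)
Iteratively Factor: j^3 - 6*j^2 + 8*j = (j)*(j^2 - 6*j + 8) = j*(j - 4)*(j - 2)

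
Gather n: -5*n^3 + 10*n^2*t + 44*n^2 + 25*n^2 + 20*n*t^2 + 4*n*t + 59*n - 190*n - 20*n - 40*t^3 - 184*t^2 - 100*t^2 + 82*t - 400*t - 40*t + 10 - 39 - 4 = -5*n^3 + n^2*(10*t + 69) + n*(20*t^2 + 4*t - 151) - 40*t^3 - 284*t^2 - 358*t - 33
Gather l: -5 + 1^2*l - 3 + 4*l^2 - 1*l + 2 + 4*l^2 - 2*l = 8*l^2 - 2*l - 6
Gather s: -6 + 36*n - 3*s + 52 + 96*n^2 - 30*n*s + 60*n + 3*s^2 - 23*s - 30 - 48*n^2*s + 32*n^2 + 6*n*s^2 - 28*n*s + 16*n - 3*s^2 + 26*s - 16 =128*n^2 + 6*n*s^2 + 112*n + s*(-48*n^2 - 58*n)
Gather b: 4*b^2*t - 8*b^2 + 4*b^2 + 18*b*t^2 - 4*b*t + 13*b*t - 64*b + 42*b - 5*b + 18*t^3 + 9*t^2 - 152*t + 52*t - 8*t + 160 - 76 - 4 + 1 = b^2*(4*t - 4) + b*(18*t^2 + 9*t - 27) + 18*t^3 + 9*t^2 - 108*t + 81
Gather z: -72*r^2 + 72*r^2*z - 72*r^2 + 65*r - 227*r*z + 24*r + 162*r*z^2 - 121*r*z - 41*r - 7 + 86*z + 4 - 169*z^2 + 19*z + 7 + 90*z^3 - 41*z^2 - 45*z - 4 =-144*r^2 + 48*r + 90*z^3 + z^2*(162*r - 210) + z*(72*r^2 - 348*r + 60)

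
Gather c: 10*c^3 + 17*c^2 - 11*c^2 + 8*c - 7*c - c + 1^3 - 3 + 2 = 10*c^3 + 6*c^2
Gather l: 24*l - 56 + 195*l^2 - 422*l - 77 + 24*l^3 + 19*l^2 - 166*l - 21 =24*l^3 + 214*l^2 - 564*l - 154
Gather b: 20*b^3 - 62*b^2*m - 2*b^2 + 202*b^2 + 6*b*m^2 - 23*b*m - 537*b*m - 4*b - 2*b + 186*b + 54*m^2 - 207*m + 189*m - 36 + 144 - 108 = 20*b^3 + b^2*(200 - 62*m) + b*(6*m^2 - 560*m + 180) + 54*m^2 - 18*m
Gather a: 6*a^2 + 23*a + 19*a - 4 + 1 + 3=6*a^2 + 42*a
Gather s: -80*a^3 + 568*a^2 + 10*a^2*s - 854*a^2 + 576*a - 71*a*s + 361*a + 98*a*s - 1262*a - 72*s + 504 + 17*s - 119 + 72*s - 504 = -80*a^3 - 286*a^2 - 325*a + s*(10*a^2 + 27*a + 17) - 119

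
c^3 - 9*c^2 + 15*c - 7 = (c - 7)*(c - 1)^2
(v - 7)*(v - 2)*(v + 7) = v^3 - 2*v^2 - 49*v + 98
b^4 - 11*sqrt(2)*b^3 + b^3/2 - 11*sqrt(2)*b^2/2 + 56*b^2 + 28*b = b*(b + 1/2)*(b - 7*sqrt(2))*(b - 4*sqrt(2))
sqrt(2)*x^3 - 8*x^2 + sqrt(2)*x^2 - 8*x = x*(x - 4*sqrt(2))*(sqrt(2)*x + sqrt(2))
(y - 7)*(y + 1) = y^2 - 6*y - 7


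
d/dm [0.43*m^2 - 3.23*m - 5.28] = 0.86*m - 3.23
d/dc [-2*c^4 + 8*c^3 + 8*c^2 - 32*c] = -8*c^3 + 24*c^2 + 16*c - 32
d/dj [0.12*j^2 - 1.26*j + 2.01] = 0.24*j - 1.26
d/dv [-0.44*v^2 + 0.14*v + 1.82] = 0.14 - 0.88*v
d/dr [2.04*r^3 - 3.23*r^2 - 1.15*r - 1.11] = 6.12*r^2 - 6.46*r - 1.15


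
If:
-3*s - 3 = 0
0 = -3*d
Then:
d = 0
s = -1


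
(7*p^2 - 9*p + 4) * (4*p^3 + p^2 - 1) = 28*p^5 - 29*p^4 + 7*p^3 - 3*p^2 + 9*p - 4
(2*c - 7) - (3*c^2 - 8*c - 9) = -3*c^2 + 10*c + 2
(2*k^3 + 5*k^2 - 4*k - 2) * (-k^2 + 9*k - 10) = -2*k^5 + 13*k^4 + 29*k^3 - 84*k^2 + 22*k + 20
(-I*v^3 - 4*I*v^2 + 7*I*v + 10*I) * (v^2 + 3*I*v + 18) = -I*v^5 + 3*v^4 - 4*I*v^4 + 12*v^3 - 11*I*v^3 - 21*v^2 - 62*I*v^2 - 30*v + 126*I*v + 180*I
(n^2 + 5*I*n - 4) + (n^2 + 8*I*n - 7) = 2*n^2 + 13*I*n - 11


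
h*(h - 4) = h^2 - 4*h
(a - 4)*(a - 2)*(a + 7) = a^3 + a^2 - 34*a + 56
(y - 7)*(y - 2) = y^2 - 9*y + 14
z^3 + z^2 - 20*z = z*(z - 4)*(z + 5)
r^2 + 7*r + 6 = (r + 1)*(r + 6)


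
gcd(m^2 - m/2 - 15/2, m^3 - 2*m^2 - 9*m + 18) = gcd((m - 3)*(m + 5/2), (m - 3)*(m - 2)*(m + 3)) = m - 3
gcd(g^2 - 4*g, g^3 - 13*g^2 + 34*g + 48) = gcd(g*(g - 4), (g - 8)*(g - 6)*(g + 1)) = 1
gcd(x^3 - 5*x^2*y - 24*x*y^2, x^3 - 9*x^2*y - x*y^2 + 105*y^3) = x + 3*y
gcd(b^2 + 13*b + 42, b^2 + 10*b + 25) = 1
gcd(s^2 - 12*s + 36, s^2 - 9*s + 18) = s - 6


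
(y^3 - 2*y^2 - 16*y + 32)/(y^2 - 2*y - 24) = (y^2 - 6*y + 8)/(y - 6)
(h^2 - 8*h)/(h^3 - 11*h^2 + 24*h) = 1/(h - 3)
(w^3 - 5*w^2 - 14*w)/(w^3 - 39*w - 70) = w/(w + 5)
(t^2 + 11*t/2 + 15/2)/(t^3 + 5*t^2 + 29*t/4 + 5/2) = 2*(t + 3)/(2*t^2 + 5*t + 2)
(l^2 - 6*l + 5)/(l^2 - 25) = (l - 1)/(l + 5)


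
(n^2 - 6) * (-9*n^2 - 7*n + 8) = -9*n^4 - 7*n^3 + 62*n^2 + 42*n - 48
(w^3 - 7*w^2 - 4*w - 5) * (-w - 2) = -w^4 + 5*w^3 + 18*w^2 + 13*w + 10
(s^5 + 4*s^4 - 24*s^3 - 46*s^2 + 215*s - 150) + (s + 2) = s^5 + 4*s^4 - 24*s^3 - 46*s^2 + 216*s - 148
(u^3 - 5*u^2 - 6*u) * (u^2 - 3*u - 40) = u^5 - 8*u^4 - 31*u^3 + 218*u^2 + 240*u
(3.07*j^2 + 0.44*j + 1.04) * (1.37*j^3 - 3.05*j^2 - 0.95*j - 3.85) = 4.2059*j^5 - 8.7607*j^4 - 2.8337*j^3 - 15.4095*j^2 - 2.682*j - 4.004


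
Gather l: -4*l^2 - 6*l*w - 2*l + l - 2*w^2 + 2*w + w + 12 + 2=-4*l^2 + l*(-6*w - 1) - 2*w^2 + 3*w + 14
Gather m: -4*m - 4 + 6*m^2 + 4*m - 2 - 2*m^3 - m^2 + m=-2*m^3 + 5*m^2 + m - 6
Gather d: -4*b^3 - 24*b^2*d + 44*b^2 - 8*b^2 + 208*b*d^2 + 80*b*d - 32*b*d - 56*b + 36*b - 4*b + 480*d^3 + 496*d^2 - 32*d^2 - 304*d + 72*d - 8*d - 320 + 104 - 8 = -4*b^3 + 36*b^2 - 24*b + 480*d^3 + d^2*(208*b + 464) + d*(-24*b^2 + 48*b - 240) - 224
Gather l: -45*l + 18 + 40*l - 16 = 2 - 5*l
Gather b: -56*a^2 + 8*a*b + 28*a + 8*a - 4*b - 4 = -56*a^2 + 36*a + b*(8*a - 4) - 4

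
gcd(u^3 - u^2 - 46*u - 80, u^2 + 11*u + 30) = u + 5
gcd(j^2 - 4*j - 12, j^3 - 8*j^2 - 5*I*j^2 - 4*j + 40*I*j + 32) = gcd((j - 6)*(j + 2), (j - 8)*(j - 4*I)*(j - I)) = 1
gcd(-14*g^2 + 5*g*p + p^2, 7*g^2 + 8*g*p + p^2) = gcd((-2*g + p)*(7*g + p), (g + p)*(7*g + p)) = 7*g + p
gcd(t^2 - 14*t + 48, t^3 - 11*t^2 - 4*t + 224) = t - 8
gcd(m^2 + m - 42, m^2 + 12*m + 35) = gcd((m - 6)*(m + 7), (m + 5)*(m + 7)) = m + 7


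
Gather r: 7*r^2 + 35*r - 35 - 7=7*r^2 + 35*r - 42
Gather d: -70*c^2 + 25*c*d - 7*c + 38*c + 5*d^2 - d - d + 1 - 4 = -70*c^2 + 31*c + 5*d^2 + d*(25*c - 2) - 3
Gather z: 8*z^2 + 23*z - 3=8*z^2 + 23*z - 3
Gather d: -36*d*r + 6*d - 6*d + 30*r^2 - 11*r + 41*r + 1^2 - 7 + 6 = -36*d*r + 30*r^2 + 30*r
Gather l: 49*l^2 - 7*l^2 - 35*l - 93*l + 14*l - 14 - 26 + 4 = 42*l^2 - 114*l - 36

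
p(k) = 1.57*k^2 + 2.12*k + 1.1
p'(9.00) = 30.38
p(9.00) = 147.35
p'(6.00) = 20.96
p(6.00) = 70.34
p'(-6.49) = -18.26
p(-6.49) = 53.47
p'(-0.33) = 1.08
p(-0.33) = 0.57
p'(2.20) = 9.03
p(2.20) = 13.36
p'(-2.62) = -6.11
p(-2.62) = 6.32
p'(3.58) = 13.36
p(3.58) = 28.81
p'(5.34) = 18.89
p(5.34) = 57.19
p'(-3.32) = -8.30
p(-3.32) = 11.37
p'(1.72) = 7.52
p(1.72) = 9.39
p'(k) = 3.14*k + 2.12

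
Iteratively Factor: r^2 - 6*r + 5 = (r - 1)*(r - 5)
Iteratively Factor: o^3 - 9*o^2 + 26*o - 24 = (o - 2)*(o^2 - 7*o + 12) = (o - 4)*(o - 2)*(o - 3)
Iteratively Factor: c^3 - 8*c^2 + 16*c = (c)*(c^2 - 8*c + 16) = c*(c - 4)*(c - 4)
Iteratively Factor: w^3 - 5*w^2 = (w)*(w^2 - 5*w) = w^2*(w - 5)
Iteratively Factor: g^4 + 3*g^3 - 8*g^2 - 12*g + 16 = (g - 1)*(g^3 + 4*g^2 - 4*g - 16) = (g - 2)*(g - 1)*(g^2 + 6*g + 8) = (g - 2)*(g - 1)*(g + 4)*(g + 2)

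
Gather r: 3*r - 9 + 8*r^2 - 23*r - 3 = 8*r^2 - 20*r - 12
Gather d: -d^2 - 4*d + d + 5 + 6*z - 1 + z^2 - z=-d^2 - 3*d + z^2 + 5*z + 4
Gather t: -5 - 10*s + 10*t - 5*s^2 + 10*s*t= -5*s^2 - 10*s + t*(10*s + 10) - 5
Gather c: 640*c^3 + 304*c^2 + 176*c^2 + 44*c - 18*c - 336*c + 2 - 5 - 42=640*c^3 + 480*c^2 - 310*c - 45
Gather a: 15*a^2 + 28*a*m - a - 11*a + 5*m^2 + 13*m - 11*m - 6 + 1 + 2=15*a^2 + a*(28*m - 12) + 5*m^2 + 2*m - 3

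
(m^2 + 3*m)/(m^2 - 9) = m/(m - 3)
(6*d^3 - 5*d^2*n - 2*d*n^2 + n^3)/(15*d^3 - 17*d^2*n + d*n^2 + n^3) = (2*d + n)/(5*d + n)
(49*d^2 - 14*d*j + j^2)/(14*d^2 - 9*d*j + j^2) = (7*d - j)/(2*d - j)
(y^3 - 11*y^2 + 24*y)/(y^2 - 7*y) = (y^2 - 11*y + 24)/(y - 7)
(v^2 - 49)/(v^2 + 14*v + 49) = (v - 7)/(v + 7)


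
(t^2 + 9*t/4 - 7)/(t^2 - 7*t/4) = (t + 4)/t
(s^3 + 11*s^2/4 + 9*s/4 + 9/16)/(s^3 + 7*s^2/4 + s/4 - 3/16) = (4*s + 3)/(4*s - 1)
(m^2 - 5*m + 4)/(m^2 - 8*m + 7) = (m - 4)/(m - 7)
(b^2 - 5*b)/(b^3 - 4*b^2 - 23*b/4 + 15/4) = 4*b/(4*b^2 + 4*b - 3)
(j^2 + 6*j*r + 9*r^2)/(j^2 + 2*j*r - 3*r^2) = (-j - 3*r)/(-j + r)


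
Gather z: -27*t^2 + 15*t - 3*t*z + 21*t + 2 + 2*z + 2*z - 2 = -27*t^2 + 36*t + z*(4 - 3*t)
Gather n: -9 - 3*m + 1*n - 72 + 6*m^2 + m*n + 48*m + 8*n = 6*m^2 + 45*m + n*(m + 9) - 81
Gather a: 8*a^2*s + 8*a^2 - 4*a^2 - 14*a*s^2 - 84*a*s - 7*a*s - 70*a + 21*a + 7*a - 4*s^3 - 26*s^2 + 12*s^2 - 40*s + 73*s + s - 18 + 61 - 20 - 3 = a^2*(8*s + 4) + a*(-14*s^2 - 91*s - 42) - 4*s^3 - 14*s^2 + 34*s + 20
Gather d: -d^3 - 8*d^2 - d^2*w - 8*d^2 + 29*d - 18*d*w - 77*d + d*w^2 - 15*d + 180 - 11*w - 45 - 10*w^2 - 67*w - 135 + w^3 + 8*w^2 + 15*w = -d^3 + d^2*(-w - 16) + d*(w^2 - 18*w - 63) + w^3 - 2*w^2 - 63*w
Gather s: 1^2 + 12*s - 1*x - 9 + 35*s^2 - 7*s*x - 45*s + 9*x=35*s^2 + s*(-7*x - 33) + 8*x - 8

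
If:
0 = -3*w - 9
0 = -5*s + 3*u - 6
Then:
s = 3*u/5 - 6/5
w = -3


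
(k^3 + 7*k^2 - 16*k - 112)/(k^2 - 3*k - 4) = (k^2 + 11*k + 28)/(k + 1)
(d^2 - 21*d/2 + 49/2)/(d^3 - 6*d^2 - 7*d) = (d - 7/2)/(d*(d + 1))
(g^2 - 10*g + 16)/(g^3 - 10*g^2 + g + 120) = (g - 2)/(g^2 - 2*g - 15)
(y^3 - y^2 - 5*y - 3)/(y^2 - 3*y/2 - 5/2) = 2*(y^2 - 2*y - 3)/(2*y - 5)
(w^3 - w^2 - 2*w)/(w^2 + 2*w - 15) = w*(w^2 - w - 2)/(w^2 + 2*w - 15)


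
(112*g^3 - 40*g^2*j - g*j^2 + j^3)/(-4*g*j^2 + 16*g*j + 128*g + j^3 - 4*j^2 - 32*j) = (-28*g^2 + 3*g*j + j^2)/(j^2 - 4*j - 32)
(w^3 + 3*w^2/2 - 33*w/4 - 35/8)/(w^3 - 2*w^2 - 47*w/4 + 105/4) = (w + 1/2)/(w - 3)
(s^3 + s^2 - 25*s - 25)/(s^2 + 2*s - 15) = (s^2 - 4*s - 5)/(s - 3)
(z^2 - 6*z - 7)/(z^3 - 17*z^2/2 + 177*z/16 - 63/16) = 16*(z + 1)/(16*z^2 - 24*z + 9)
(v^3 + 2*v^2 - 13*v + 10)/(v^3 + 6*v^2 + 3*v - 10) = (v - 2)/(v + 2)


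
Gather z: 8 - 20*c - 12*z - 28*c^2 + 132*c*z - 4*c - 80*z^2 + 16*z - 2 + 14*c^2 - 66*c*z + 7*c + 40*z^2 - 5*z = -14*c^2 - 17*c - 40*z^2 + z*(66*c - 1) + 6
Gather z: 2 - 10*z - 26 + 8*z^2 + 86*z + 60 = 8*z^2 + 76*z + 36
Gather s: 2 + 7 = 9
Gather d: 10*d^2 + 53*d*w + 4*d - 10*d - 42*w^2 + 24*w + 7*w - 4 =10*d^2 + d*(53*w - 6) - 42*w^2 + 31*w - 4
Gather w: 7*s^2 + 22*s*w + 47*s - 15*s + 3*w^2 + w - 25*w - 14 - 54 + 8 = 7*s^2 + 32*s + 3*w^2 + w*(22*s - 24) - 60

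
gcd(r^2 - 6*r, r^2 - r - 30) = r - 6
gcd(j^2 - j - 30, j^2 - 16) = 1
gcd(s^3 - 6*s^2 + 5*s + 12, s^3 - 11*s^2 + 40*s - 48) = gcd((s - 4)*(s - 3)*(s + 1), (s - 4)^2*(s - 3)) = s^2 - 7*s + 12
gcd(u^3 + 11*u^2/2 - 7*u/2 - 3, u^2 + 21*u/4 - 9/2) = u + 6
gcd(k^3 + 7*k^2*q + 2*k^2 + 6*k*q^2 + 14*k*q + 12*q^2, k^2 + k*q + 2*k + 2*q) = k^2 + k*q + 2*k + 2*q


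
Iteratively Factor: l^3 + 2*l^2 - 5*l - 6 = (l + 3)*(l^2 - l - 2) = (l + 1)*(l + 3)*(l - 2)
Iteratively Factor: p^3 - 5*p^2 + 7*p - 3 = (p - 1)*(p^2 - 4*p + 3) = (p - 1)^2*(p - 3)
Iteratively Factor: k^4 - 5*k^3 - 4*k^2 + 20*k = (k - 2)*(k^3 - 3*k^2 - 10*k) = k*(k - 2)*(k^2 - 3*k - 10) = k*(k - 5)*(k - 2)*(k + 2)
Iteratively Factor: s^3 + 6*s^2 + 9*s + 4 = (s + 1)*(s^2 + 5*s + 4) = (s + 1)*(s + 4)*(s + 1)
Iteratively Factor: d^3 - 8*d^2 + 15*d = (d - 5)*(d^2 - 3*d) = (d - 5)*(d - 3)*(d)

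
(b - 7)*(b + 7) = b^2 - 49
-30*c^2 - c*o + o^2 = (-6*c + o)*(5*c + o)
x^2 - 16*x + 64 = (x - 8)^2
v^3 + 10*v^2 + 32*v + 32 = (v + 2)*(v + 4)^2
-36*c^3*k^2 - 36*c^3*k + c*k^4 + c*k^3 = k*(-6*c + k)*(6*c + k)*(c*k + c)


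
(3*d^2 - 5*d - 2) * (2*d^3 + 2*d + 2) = 6*d^5 - 10*d^4 + 2*d^3 - 4*d^2 - 14*d - 4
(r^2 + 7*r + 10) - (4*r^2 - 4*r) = -3*r^2 + 11*r + 10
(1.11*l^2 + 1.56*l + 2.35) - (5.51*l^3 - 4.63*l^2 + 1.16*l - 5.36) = -5.51*l^3 + 5.74*l^2 + 0.4*l + 7.71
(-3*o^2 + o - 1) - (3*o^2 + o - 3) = 2 - 6*o^2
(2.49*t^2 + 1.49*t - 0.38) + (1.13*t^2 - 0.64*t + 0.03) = 3.62*t^2 + 0.85*t - 0.35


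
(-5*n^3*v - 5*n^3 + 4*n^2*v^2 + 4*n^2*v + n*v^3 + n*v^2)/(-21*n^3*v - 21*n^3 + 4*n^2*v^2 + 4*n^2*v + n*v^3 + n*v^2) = (-5*n^2 + 4*n*v + v^2)/(-21*n^2 + 4*n*v + v^2)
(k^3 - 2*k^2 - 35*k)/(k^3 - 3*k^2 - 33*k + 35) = k/(k - 1)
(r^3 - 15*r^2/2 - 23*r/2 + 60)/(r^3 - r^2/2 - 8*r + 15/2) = (r - 8)/(r - 1)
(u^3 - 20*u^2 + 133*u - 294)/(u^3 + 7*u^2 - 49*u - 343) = (u^2 - 13*u + 42)/(u^2 + 14*u + 49)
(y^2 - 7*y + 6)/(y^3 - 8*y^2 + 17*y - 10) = (y - 6)/(y^2 - 7*y + 10)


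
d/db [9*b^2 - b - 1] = 18*b - 1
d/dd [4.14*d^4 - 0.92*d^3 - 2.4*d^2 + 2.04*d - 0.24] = 16.56*d^3 - 2.76*d^2 - 4.8*d + 2.04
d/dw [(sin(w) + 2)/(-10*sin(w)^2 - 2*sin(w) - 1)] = (10*sin(w)^2 + 40*sin(w) + 3)*cos(w)/(10*sin(w)^2 + 2*sin(w) + 1)^2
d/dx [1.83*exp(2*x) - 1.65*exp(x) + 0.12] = (3.66*exp(x) - 1.65)*exp(x)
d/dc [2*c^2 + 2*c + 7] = 4*c + 2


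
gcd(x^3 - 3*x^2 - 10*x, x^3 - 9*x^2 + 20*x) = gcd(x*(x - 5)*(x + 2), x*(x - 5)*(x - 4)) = x^2 - 5*x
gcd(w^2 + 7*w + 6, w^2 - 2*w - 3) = w + 1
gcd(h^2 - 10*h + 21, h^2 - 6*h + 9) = h - 3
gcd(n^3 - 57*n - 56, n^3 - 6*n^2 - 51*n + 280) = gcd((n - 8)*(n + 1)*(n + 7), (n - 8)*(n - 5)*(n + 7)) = n^2 - n - 56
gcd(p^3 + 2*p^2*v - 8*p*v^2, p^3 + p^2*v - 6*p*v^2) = p^2 - 2*p*v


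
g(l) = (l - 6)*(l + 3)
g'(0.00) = -3.00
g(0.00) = -18.00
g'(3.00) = 3.00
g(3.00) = -18.00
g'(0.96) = -1.08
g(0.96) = -19.96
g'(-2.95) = -8.90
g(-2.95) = -0.45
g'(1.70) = 0.40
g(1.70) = -20.21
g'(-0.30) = -3.60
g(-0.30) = -17.01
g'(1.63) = 0.26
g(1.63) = -20.23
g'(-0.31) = -3.62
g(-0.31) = -16.97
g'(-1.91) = -6.82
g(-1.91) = -8.62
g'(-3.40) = -9.80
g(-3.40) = 3.76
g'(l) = 2*l - 3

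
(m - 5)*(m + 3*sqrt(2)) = m^2 - 5*m + 3*sqrt(2)*m - 15*sqrt(2)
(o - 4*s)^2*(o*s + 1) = o^3*s - 8*o^2*s^2 + o^2 + 16*o*s^3 - 8*o*s + 16*s^2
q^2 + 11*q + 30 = (q + 5)*(q + 6)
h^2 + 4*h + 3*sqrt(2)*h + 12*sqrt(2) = (h + 4)*(h + 3*sqrt(2))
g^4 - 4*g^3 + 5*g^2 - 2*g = g*(g - 2)*(g - 1)^2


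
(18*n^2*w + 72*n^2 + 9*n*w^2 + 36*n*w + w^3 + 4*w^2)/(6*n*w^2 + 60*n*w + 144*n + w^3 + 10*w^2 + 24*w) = (3*n + w)/(w + 6)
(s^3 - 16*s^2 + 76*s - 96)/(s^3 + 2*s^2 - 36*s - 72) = (s^2 - 10*s + 16)/(s^2 + 8*s + 12)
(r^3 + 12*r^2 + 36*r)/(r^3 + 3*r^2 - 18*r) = (r + 6)/(r - 3)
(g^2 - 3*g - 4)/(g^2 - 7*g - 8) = (g - 4)/(g - 8)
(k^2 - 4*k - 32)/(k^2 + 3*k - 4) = (k - 8)/(k - 1)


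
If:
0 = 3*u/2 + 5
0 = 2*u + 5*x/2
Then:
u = -10/3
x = 8/3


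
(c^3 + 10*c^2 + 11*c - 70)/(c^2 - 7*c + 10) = (c^2 + 12*c + 35)/(c - 5)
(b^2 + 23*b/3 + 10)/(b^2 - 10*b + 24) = (b^2 + 23*b/3 + 10)/(b^2 - 10*b + 24)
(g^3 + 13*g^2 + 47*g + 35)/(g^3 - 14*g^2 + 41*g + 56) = (g^2 + 12*g + 35)/(g^2 - 15*g + 56)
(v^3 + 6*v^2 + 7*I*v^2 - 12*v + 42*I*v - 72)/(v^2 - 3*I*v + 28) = (v^2 + 3*v*(2 + I) + 18*I)/(v - 7*I)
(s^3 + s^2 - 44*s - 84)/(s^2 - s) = (s^3 + s^2 - 44*s - 84)/(s*(s - 1))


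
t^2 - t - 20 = (t - 5)*(t + 4)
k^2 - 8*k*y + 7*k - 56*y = (k + 7)*(k - 8*y)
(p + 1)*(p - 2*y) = p^2 - 2*p*y + p - 2*y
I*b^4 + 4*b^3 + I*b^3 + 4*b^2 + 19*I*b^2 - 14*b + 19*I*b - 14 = (b - 7*I)*(b + I)*(b + 2*I)*(I*b + I)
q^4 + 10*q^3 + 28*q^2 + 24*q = q*(q + 2)^2*(q + 6)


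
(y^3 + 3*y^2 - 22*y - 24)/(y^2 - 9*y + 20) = (y^2 + 7*y + 6)/(y - 5)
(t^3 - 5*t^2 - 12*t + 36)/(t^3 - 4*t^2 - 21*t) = (t^2 - 8*t + 12)/(t*(t - 7))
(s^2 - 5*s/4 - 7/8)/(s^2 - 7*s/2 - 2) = (s - 7/4)/(s - 4)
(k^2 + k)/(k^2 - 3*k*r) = (k + 1)/(k - 3*r)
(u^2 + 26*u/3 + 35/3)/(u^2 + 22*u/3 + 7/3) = (3*u + 5)/(3*u + 1)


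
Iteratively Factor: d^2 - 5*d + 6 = (d - 3)*(d - 2)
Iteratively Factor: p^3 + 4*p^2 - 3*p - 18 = (p - 2)*(p^2 + 6*p + 9) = (p - 2)*(p + 3)*(p + 3)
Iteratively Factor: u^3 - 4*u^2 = (u - 4)*(u^2) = u*(u - 4)*(u)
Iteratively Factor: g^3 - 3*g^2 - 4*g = (g - 4)*(g^2 + g) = (g - 4)*(g + 1)*(g)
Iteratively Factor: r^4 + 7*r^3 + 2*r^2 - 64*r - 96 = (r + 4)*(r^3 + 3*r^2 - 10*r - 24) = (r - 3)*(r + 4)*(r^2 + 6*r + 8) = (r - 3)*(r + 2)*(r + 4)*(r + 4)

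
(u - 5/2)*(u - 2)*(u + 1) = u^3 - 7*u^2/2 + u/2 + 5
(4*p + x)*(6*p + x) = 24*p^2 + 10*p*x + x^2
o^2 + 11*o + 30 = (o + 5)*(o + 6)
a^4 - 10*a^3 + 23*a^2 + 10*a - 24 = (a - 6)*(a - 4)*(a - 1)*(a + 1)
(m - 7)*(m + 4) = m^2 - 3*m - 28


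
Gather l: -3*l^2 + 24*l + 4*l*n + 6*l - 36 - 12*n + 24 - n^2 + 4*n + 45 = -3*l^2 + l*(4*n + 30) - n^2 - 8*n + 33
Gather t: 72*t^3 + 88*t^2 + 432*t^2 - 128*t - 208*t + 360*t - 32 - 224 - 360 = 72*t^3 + 520*t^2 + 24*t - 616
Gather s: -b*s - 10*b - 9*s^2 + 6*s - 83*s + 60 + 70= -10*b - 9*s^2 + s*(-b - 77) + 130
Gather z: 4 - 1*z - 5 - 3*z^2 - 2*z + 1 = -3*z^2 - 3*z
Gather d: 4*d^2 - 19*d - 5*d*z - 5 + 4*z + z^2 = 4*d^2 + d*(-5*z - 19) + z^2 + 4*z - 5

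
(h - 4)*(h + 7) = h^2 + 3*h - 28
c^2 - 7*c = c*(c - 7)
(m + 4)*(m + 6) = m^2 + 10*m + 24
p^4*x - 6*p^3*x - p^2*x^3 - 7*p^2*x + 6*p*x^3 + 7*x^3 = (p - 7)*(p - x)*(p + x)*(p*x + x)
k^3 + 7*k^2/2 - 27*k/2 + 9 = (k - 3/2)*(k - 1)*(k + 6)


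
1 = 1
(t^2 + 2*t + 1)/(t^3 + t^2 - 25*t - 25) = (t + 1)/(t^2 - 25)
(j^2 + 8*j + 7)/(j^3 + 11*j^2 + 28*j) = (j + 1)/(j*(j + 4))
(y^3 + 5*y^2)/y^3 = (y + 5)/y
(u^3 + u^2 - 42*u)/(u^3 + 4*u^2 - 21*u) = (u - 6)/(u - 3)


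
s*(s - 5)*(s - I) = s^3 - 5*s^2 - I*s^2 + 5*I*s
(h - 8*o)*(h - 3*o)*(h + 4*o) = h^3 - 7*h^2*o - 20*h*o^2 + 96*o^3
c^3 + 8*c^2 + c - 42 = (c - 2)*(c + 3)*(c + 7)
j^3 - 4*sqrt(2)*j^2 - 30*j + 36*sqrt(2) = (j - 6*sqrt(2))*(j - sqrt(2))*(j + 3*sqrt(2))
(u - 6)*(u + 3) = u^2 - 3*u - 18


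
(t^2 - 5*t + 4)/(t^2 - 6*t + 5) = (t - 4)/(t - 5)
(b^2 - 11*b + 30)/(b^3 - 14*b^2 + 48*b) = (b - 5)/(b*(b - 8))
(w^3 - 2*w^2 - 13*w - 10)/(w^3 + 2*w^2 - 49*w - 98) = (w^2 - 4*w - 5)/(w^2 - 49)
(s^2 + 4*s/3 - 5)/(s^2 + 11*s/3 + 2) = (3*s - 5)/(3*s + 2)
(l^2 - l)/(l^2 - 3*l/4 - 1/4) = 4*l/(4*l + 1)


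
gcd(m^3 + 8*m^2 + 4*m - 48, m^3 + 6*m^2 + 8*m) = m + 4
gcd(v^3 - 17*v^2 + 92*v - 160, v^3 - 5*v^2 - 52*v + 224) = v^2 - 12*v + 32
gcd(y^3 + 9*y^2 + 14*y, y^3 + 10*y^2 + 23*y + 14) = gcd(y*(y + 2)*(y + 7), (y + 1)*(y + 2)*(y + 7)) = y^2 + 9*y + 14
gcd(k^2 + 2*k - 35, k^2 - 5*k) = k - 5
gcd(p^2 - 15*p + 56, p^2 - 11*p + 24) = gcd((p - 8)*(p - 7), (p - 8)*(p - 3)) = p - 8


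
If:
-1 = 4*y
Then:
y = -1/4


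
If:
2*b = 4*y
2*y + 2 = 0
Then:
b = -2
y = -1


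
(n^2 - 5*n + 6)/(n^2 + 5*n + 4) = (n^2 - 5*n + 6)/(n^2 + 5*n + 4)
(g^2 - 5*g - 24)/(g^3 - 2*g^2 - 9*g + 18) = (g - 8)/(g^2 - 5*g + 6)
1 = 1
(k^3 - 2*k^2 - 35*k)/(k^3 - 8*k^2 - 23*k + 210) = k/(k - 6)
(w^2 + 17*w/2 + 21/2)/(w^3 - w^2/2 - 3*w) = (w + 7)/(w*(w - 2))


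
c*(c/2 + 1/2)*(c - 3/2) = c^3/2 - c^2/4 - 3*c/4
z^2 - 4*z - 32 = (z - 8)*(z + 4)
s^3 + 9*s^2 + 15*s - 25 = (s - 1)*(s + 5)^2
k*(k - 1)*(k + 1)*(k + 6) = k^4 + 6*k^3 - k^2 - 6*k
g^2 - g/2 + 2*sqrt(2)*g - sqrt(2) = (g - 1/2)*(g + 2*sqrt(2))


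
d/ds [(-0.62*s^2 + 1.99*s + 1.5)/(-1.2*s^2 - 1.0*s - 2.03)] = (3.008*s^2 + 6.1172*s - 2.5397)/(1.44*s^4 + 2.4*s^3 + 5.872*s^2 + 4.06*s + 4.1209)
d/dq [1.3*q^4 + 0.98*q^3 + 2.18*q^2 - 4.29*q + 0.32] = 5.2*q^3 + 2.94*q^2 + 4.36*q - 4.29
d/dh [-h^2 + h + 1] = 1 - 2*h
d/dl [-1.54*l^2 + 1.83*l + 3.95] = 1.83 - 3.08*l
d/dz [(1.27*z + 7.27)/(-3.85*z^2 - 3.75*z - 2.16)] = (4.8895*z^2 + 55.979*z + 24.5193)/(14.8225*z^4 + 28.875*z^3 + 30.6945*z^2 + 16.2*z + 4.6656)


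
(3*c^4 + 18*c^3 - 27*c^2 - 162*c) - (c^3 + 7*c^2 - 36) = 3*c^4 + 17*c^3 - 34*c^2 - 162*c + 36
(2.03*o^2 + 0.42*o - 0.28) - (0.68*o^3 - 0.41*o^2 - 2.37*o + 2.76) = -0.68*o^3 + 2.44*o^2 + 2.79*o - 3.04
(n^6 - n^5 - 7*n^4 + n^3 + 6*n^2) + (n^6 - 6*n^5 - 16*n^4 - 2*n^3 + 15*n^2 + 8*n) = 2*n^6 - 7*n^5 - 23*n^4 - n^3 + 21*n^2 + 8*n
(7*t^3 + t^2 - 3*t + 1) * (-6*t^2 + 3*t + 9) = -42*t^5 + 15*t^4 + 84*t^3 - 6*t^2 - 24*t + 9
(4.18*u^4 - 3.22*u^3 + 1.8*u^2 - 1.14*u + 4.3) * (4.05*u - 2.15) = 16.929*u^5 - 22.028*u^4 + 14.213*u^3 - 8.487*u^2 + 19.866*u - 9.245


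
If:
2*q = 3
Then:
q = 3/2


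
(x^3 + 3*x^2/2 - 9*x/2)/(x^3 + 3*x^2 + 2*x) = (2*x^2 + 3*x - 9)/(2*(x^2 + 3*x + 2))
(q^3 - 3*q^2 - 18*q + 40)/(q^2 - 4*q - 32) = (q^2 - 7*q + 10)/(q - 8)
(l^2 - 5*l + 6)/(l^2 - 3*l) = (l - 2)/l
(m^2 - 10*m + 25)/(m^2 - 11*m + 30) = (m - 5)/(m - 6)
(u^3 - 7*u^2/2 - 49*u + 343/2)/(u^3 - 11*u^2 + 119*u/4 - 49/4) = 2*(u + 7)/(2*u - 1)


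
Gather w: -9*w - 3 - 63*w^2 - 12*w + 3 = -63*w^2 - 21*w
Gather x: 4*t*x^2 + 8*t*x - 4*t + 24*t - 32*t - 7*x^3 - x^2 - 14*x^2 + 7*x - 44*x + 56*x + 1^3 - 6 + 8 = -12*t - 7*x^3 + x^2*(4*t - 15) + x*(8*t + 19) + 3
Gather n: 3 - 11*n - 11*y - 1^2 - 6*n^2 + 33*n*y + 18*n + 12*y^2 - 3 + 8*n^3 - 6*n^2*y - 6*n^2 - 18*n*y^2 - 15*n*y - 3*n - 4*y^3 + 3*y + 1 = 8*n^3 + n^2*(-6*y - 12) + n*(-18*y^2 + 18*y + 4) - 4*y^3 + 12*y^2 - 8*y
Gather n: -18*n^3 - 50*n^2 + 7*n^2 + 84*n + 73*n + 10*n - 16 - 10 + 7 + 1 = -18*n^3 - 43*n^2 + 167*n - 18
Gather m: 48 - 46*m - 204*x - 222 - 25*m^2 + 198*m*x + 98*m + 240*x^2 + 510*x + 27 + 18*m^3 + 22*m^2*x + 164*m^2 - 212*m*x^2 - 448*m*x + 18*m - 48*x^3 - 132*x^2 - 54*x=18*m^3 + m^2*(22*x + 139) + m*(-212*x^2 - 250*x + 70) - 48*x^3 + 108*x^2 + 252*x - 147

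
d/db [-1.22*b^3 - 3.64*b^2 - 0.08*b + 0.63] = -3.66*b^2 - 7.28*b - 0.08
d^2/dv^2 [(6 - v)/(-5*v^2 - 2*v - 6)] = 2*((28 - 15*v)*(5*v^2 + 2*v + 6) + 4*(v - 6)*(5*v + 1)^2)/(5*v^2 + 2*v + 6)^3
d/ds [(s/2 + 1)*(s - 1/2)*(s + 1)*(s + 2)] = s*(8*s^2 + 27*s + 22)/4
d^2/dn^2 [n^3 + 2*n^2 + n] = 6*n + 4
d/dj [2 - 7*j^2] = -14*j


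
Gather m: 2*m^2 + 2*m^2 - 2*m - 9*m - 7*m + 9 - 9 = 4*m^2 - 18*m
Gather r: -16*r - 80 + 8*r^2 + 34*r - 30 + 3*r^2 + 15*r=11*r^2 + 33*r - 110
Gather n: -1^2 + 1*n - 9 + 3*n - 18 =4*n - 28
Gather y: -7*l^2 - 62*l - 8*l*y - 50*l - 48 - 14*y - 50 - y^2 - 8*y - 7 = -7*l^2 - 112*l - y^2 + y*(-8*l - 22) - 105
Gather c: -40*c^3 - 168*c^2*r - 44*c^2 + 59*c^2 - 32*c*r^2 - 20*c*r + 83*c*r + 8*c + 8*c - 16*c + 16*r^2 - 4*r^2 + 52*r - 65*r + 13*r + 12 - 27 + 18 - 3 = -40*c^3 + c^2*(15 - 168*r) + c*(-32*r^2 + 63*r) + 12*r^2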